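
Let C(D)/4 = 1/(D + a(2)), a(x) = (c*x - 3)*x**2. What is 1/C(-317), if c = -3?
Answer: -353/4 ≈ -88.250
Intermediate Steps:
a(x) = x**2*(-3 - 3*x) (a(x) = (-3*x - 3)*x**2 = (-3 - 3*x)*x**2 = x**2*(-3 - 3*x))
C(D) = 4/(-36 + D) (C(D) = 4/(D + 3*2**2*(-1 - 1*2)) = 4/(D + 3*4*(-1 - 2)) = 4/(D + 3*4*(-3)) = 4/(D - 36) = 4/(-36 + D))
1/C(-317) = 1/(4/(-36 - 317)) = 1/(4/(-353)) = 1/(4*(-1/353)) = 1/(-4/353) = -353/4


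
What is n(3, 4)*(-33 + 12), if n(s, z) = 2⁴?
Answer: -336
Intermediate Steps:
n(s, z) = 16
n(3, 4)*(-33 + 12) = 16*(-33 + 12) = 16*(-21) = -336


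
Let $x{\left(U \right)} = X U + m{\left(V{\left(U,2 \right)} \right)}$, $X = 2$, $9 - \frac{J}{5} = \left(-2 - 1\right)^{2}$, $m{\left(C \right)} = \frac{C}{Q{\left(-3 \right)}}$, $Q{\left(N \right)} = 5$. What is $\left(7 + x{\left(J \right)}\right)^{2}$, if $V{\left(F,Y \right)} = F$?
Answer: $49$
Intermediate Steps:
$m{\left(C \right)} = \frac{C}{5}$
$J = 0$ ($J = 45 - 5 \left(-2 - 1\right)^{2} = 45 - 5 \left(-3\right)^{2} = 45 - 45 = 0$)
$x{\left(U \right)} = \frac{11 U}{5}$ ($x{\left(U \right)} = 2 U + \frac{U}{5} = \frac{11 U}{5}$)
$\left(7 + x{\left(J \right)}\right)^{2} = \left(7 + \frac{11}{5} \cdot 0\right)^{2} = \left(7 + 0\right)^{2} = 7^{2} = 49$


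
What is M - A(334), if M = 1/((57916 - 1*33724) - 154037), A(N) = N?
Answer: -43368231/129845 ≈ -334.00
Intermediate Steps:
M = -1/129845 (M = 1/((57916 - 33724) - 154037) = 1/(24192 - 154037) = 1/(-129845) = -1/129845 ≈ -7.7015e-6)
M - A(334) = -1/129845 - 1*334 = -1/129845 - 334 = -43368231/129845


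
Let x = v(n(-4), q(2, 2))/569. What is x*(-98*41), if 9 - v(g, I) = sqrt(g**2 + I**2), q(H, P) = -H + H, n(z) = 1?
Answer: -32144/569 ≈ -56.492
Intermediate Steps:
q(H, P) = 0
v(g, I) = 9 - sqrt(I**2 + g**2) (v(g, I) = 9 - sqrt(g**2 + I**2) = 9 - sqrt(I**2 + g**2))
x = 8/569 (x = (9 - sqrt(0**2 + 1**2))/569 = (9 - sqrt(0 + 1))*(1/569) = (9 - sqrt(1))*(1/569) = (9 - 1*1)*(1/569) = (9 - 1)*(1/569) = 8*(1/569) = 8/569 ≈ 0.014060)
x*(-98*41) = 8*(-98*41)/569 = (8/569)*(-4018) = -32144/569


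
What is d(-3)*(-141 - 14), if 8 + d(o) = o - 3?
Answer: 2170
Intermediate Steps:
d(o) = -11 + o (d(o) = -8 + (o - 3) = -8 + (-3 + o) = -11 + o)
d(-3)*(-141 - 14) = (-11 - 3)*(-141 - 14) = -14*(-155) = 2170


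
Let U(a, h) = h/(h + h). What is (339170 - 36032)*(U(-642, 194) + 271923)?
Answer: 82430345943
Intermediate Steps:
U(a, h) = ½ (U(a, h) = h/((2*h)) = h*(1/(2*h)) = ½)
(339170 - 36032)*(U(-642, 194) + 271923) = (339170 - 36032)*(½ + 271923) = 303138*(543847/2) = 82430345943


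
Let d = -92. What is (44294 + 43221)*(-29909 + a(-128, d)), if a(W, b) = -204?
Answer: -2635339195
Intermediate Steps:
(44294 + 43221)*(-29909 + a(-128, d)) = (44294 + 43221)*(-29909 - 204) = 87515*(-30113) = -2635339195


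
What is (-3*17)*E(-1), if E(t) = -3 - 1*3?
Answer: 306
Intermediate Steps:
E(t) = -6 (E(t) = -3 - 3 = -6)
(-3*17)*E(-1) = -3*17*(-6) = -51*(-6) = 306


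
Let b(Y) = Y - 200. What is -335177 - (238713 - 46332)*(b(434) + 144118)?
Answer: -27770917289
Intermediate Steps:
b(Y) = -200 + Y
-335177 - (238713 - 46332)*(b(434) + 144118) = -335177 - (238713 - 46332)*((-200 + 434) + 144118) = -335177 - 192381*(234 + 144118) = -335177 - 192381*144352 = -335177 - 1*27770582112 = -335177 - 27770582112 = -27770917289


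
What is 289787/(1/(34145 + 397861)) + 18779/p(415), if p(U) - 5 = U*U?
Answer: 21561425944428839/172230 ≈ 1.2519e+11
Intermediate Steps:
p(U) = 5 + U² (p(U) = 5 + U*U = 5 + U²)
289787/(1/(34145 + 397861)) + 18779/p(415) = 289787/(1/(34145 + 397861)) + 18779/(5 + 415²) = 289787/(1/432006) + 18779/(5 + 172225) = 289787/(1/432006) + 18779/172230 = 289787*432006 + 18779*(1/172230) = 125189722722 + 18779/172230 = 21561425944428839/172230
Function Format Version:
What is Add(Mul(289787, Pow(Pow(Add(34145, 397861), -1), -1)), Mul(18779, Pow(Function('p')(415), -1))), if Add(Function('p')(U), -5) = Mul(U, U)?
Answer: Rational(21561425944428839, 172230) ≈ 1.2519e+11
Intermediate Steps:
Function('p')(U) = Add(5, Pow(U, 2)) (Function('p')(U) = Add(5, Mul(U, U)) = Add(5, Pow(U, 2)))
Add(Mul(289787, Pow(Pow(Add(34145, 397861), -1), -1)), Mul(18779, Pow(Function('p')(415), -1))) = Add(Mul(289787, Pow(Pow(Add(34145, 397861), -1), -1)), Mul(18779, Pow(Add(5, Pow(415, 2)), -1))) = Add(Mul(289787, Pow(Pow(432006, -1), -1)), Mul(18779, Pow(Add(5, 172225), -1))) = Add(Mul(289787, Pow(Rational(1, 432006), -1)), Mul(18779, Pow(172230, -1))) = Add(Mul(289787, 432006), Mul(18779, Rational(1, 172230))) = Add(125189722722, Rational(18779, 172230)) = Rational(21561425944428839, 172230)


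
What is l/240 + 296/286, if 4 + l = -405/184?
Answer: 6372517/6314880 ≈ 1.0091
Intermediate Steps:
l = -1141/184 (l = -4 - 405/184 = -1141/184 ≈ -6.2011)
l/240 + 296/286 = -1141/184/240 + 296/286 = -1141/184*1/240 + 296*(1/286) = -1141/44160 + 148/143 = 6372517/6314880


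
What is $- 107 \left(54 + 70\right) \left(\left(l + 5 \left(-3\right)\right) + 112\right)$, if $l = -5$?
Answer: $-1220656$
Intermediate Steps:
$- 107 \left(54 + 70\right) \left(\left(l + 5 \left(-3\right)\right) + 112\right) = - 107 \left(54 + 70\right) \left(\left(-5 + 5 \left(-3\right)\right) + 112\right) = - 107 \cdot 124 \left(\left(-5 - 15\right) + 112\right) = - 107 \cdot 124 \left(-20 + 112\right) = - 107 \cdot 124 \cdot 92 = \left(-107\right) 11408 = -1220656$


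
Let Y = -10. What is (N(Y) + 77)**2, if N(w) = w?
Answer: 4489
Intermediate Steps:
(N(Y) + 77)**2 = (-10 + 77)**2 = 67**2 = 4489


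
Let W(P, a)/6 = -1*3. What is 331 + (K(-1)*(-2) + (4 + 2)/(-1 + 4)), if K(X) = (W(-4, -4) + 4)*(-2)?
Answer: 277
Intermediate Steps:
W(P, a) = -18 (W(P, a) = 6*(-1*3) = 6*(-3) = -18)
K(X) = 28 (K(X) = (-18 + 4)*(-2) = -14*(-2) = 28)
331 + (K(-1)*(-2) + (4 + 2)/(-1 + 4)) = 331 + (28*(-2) + (4 + 2)/(-1 + 4)) = 331 + (-56 + 6/3) = 331 + (-56 + 6*(⅓)) = 331 + (-56 + 2) = 331 - 54 = 277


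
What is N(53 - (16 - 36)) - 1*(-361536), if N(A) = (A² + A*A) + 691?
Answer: 372885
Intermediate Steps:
N(A) = 691 + 2*A² (N(A) = (A² + A²) + 691 = 2*A² + 691 = 691 + 2*A²)
N(53 - (16 - 36)) - 1*(-361536) = (691 + 2*(53 - (16 - 36))²) - 1*(-361536) = (691 + 2*(53 - 1*(-20))²) + 361536 = (691 + 2*(53 + 20)²) + 361536 = (691 + 2*73²) + 361536 = (691 + 2*5329) + 361536 = (691 + 10658) + 361536 = 11349 + 361536 = 372885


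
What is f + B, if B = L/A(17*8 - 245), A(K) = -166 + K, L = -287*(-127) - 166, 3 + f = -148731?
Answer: -40938133/275 ≈ -1.4887e+5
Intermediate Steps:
f = -148734 (f = -3 - 148731 = -148734)
L = 36283 (L = 36449 - 166 = 36283)
B = -36283/275 (B = 36283/(-166 + (17*8 - 245)) = 36283/(-166 + (136 - 245)) = 36283/(-166 - 109) = 36283/(-275) = 36283*(-1/275) = -36283/275 ≈ -131.94)
f + B = -148734 - 36283/275 = -40938133/275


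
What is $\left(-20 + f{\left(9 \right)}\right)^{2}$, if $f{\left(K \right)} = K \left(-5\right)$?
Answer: $4225$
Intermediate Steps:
$f{\left(K \right)} = - 5 K$
$\left(-20 + f{\left(9 \right)}\right)^{2} = \left(-20 - 45\right)^{2} = \left(-65\right)^{2} = 4225$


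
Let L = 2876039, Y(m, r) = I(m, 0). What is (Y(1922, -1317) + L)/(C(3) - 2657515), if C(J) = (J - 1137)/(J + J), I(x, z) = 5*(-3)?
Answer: -359503/332213 ≈ -1.0821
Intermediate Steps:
I(x, z) = -15
Y(m, r) = -15
C(J) = (-1137 + J)/(2*J) (C(J) = (-1137 + J)/((2*J)) = (-1137 + J)*(1/(2*J)) = (-1137 + J)/(2*J))
(Y(1922, -1317) + L)/(C(3) - 2657515) = (-15 + 2876039)/((½)*(-1137 + 3)/3 - 2657515) = 2876024/((½)*(⅓)*(-1134) - 2657515) = 2876024/(-189 - 2657515) = 2876024/(-2657704) = 2876024*(-1/2657704) = -359503/332213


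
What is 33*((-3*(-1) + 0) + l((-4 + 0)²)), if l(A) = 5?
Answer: 264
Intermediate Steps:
33*((-3*(-1) + 0) + l((-4 + 0)²)) = 33*((-3*(-1) + 0) + 5) = 33*((3 + 0) + 5) = 33*(3 + 5) = 33*8 = 264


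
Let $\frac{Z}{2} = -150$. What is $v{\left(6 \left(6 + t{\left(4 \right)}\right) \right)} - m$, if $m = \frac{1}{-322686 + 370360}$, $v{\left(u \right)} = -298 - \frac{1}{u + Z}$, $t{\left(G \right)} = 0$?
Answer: $- \frac{170480069}{572088} \approx -298.0$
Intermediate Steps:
$Z = -300$ ($Z = 2 \left(-150\right) = -300$)
$v{\left(u \right)} = -298 - \frac{1}{-300 + u}$ ($v{\left(u \right)} = -298 - \frac{1}{u - 300} = -298 - \frac{1}{-300 + u}$)
$m = \frac{1}{47674} \approx 2.0976 \cdot 10^{-5}$
$v{\left(6 \left(6 + t{\left(4 \right)}\right) \right)} - m = \frac{89399 - 298 \cdot 6 \left(6 + 0\right)}{-300 + 6 \left(6 + 0\right)} - \frac{1}{47674} = \frac{89399 - 298 \cdot 6 \cdot 6}{-300 + 6 \cdot 6} - \frac{1}{47674} = \frac{89399 - 10728}{-300 + 36} - \frac{1}{47674} = \frac{89399 - 10728}{-264} - \frac{1}{47674} = \left(- \frac{1}{264}\right) 78671 - \frac{1}{47674} = - \frac{78671}{264} - \frac{1}{47674} = - \frac{170480069}{572088}$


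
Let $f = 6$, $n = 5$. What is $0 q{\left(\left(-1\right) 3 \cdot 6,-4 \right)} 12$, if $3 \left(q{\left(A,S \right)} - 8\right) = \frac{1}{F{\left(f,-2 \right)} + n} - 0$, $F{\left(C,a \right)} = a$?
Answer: $0$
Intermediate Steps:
$q{\left(A,S \right)} = \frac{73}{9}$ ($q{\left(A,S \right)} = 8 + \frac{\frac{1}{-2 + 5} - 0}{3} = 8 + \frac{\frac{1}{3} + 0}{3} = 8 + \frac{1}{3} \cdot \frac{1}{3} = 8 + \frac{1}{9} = \frac{73}{9}$)
$0 q{\left(\left(-1\right) 3 \cdot 6,-4 \right)} 12 = 0 \cdot \frac{73}{9} \cdot 12 = 0 \cdot 12 = 0$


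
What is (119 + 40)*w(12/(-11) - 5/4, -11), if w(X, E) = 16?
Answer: 2544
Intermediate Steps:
(119 + 40)*w(12/(-11) - 5/4, -11) = (119 + 40)*16 = 159*16 = 2544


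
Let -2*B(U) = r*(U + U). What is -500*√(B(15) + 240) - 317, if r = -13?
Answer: -317 - 500*√435 ≈ -10745.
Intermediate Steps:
B(U) = 13*U (B(U) = -(-13)*(U + U)/2 = -(-13)*2*U/2 = -(-13)*U = 13*U)
-500*√(B(15) + 240) - 317 = -500*√(13*15 + 240) - 317 = -500*√(195 + 240) - 317 = -500*√435 - 317 = -317 - 500*√435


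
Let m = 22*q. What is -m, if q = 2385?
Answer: -52470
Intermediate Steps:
m = 52470 (m = 22*2385 = 52470)
-m = -1*52470 = -52470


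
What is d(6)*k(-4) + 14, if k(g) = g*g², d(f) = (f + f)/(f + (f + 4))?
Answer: -34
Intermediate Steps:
d(f) = 2*f/(4 + 2*f) (d(f) = (2*f)/(f + (4 + f)) = (2*f)/(4 + 2*f) = 2*f/(4 + 2*f))
k(g) = g³
d(6)*k(-4) + 14 = (6/(2 + 6))*(-4)³ + 14 = (6/8)*(-64) + 14 = (6*(⅛))*(-64) + 14 = (¾)*(-64) + 14 = -48 + 14 = -34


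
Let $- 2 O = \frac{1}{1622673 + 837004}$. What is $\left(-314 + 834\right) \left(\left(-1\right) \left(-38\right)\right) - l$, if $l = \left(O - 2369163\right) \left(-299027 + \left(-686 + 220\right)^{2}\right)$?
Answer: $- \frac{954186061270200273}{4919354} \approx -1.9397 \cdot 10^{11}$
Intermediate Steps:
$O = - \frac{1}{4919354}$ ($O = - \frac{1}{2 \left(1622673 + 837004\right)} = - \frac{1}{2 \cdot 2459677} = \left(- \frac{1}{2}\right) \frac{1}{2459677} = - \frac{1}{4919354} \approx -2.0328 \cdot 10^{-7}$)
$l = \frac{954186158476635313}{4919354}$ ($l = \left(- \frac{1}{4919354} - 2369163\right) \left(-299027 + \left(-686 + 220\right)^{2}\right) = - \frac{11654751480703 \left(-299027 + \left(-466\right)^{2}\right)}{4919354} = - \frac{11654751480703 \left(-299027 + 217156\right)}{4919354} = \left(- \frac{11654751480703}{4919354}\right) \left(-81871\right) = \frac{954186158476635313}{4919354} \approx 1.9397 \cdot 10^{11}$)
$\left(-314 + 834\right) \left(\left(-1\right) \left(-38\right)\right) - l = \left(-314 + 834\right) \left(\left(-1\right) \left(-38\right)\right) - \frac{954186158476635313}{4919354} = 520 \cdot 38 - \frac{954186158476635313}{4919354} = 19760 - \frac{954186158476635313}{4919354} = - \frac{954186061270200273}{4919354}$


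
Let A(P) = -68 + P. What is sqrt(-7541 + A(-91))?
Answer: 10*I*sqrt(77) ≈ 87.75*I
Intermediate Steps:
sqrt(-7541 + A(-91)) = sqrt(-7541 + (-68 - 91)) = sqrt(-7541 - 159) = sqrt(-7700) = 10*I*sqrt(77)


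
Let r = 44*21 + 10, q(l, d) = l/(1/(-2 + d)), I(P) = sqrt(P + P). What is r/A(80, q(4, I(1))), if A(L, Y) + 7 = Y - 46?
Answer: -56974/3689 - 3736*sqrt(2)/3689 ≈ -16.877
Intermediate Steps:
I(P) = sqrt(2)*sqrt(P) (I(P) = sqrt(2*P) = sqrt(2)*sqrt(P))
q(l, d) = l*(-2 + d)
A(L, Y) = -53 + Y (A(L, Y) = -7 + (Y - 46) = -7 + (-46 + Y) = -53 + Y)
r = 934 (r = 924 + 10 = 934)
r/A(80, q(4, I(1))) = 934/(-53 + 4*(-2 + sqrt(2)*sqrt(1))) = 934/(-53 + 4*(-2 + sqrt(2)*1)) = 934/(-53 + 4*(-2 + sqrt(2))) = 934/(-53 + (-8 + 4*sqrt(2))) = 934/(-61 + 4*sqrt(2))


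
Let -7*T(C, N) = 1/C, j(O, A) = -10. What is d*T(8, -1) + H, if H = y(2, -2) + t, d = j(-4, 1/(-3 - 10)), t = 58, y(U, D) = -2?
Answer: 1573/28 ≈ 56.179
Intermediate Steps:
T(C, N) = -1/(7*C)
d = -10
H = 56 (H = -2 + 58 = 56)
d*T(8, -1) + H = -(-10)/(7*8) + 56 = -10*(-1/56) + 56 = 5/28 + 56 = 1573/28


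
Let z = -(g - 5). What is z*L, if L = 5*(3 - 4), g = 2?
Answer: -15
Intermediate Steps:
L = -5 (L = 5*(-1) = -5)
z = 3 (z = -(2 - 5) = -1*(-3) = 3)
z*L = 3*(-5) = -15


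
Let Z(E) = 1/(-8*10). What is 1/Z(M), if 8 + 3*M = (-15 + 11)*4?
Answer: -80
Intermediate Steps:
M = -8 (M = -8/3 + ((-15 + 11)*4)/3 = -8/3 + (-4*4)/3 = -8/3 + (⅓)*(-16) = -8/3 - 16/3 = -8)
Z(E) = -1/80 (Z(E) = 1/(-80) = -1/80)
1/Z(M) = 1/(-1/80) = -80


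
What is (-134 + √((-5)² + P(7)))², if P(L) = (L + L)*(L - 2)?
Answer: (134 - √95)² ≈ 15439.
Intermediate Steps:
P(L) = 2*L*(-2 + L) (P(L) = (2*L)*(-2 + L) = 2*L*(-2 + L))
(-134 + √((-5)² + P(7)))² = (-134 + √((-5)² + 2*7*(-2 + 7)))² = (-134 + √(25 + 2*7*5))² = (-134 + √(25 + 70))² = (-134 + √95)²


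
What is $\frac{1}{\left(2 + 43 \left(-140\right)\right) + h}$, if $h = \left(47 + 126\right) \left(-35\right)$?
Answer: $- \frac{1}{12073} \approx -8.283 \cdot 10^{-5}$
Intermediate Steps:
$h = -6055$ ($h = 173 \left(-35\right) = -6055$)
$\frac{1}{\left(2 + 43 \left(-140\right)\right) + h} = \frac{1}{\left(2 + 43 \left(-140\right)\right) - 6055} = \frac{1}{\left(2 - 6020\right) - 6055} = \frac{1}{-6018 - 6055} = \frac{1}{-12073} = - \frac{1}{12073}$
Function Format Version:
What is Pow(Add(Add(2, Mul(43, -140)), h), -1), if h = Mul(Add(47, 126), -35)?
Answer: Rational(-1, 12073) ≈ -8.2830e-5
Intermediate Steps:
h = -6055 (h = Mul(173, -35) = -6055)
Pow(Add(Add(2, Mul(43, -140)), h), -1) = Pow(Add(Add(2, Mul(43, -140)), -6055), -1) = Pow(Add(Add(2, -6020), -6055), -1) = Pow(Add(-6018, -6055), -1) = Pow(-12073, -1) = Rational(-1, 12073)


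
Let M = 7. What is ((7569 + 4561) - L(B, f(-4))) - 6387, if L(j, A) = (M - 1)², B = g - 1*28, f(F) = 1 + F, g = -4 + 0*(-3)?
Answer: 5707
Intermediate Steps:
g = -4 (g = -4 + 0 = -4)
B = -32 (B = -4 - 1*28 = -4 - 28 = -32)
L(j, A) = 36 (L(j, A) = (7 - 1)² = 6² = 36)
((7569 + 4561) - L(B, f(-4))) - 6387 = ((7569 + 4561) - 1*36) - 6387 = (12130 - 36) - 6387 = 12094 - 6387 = 5707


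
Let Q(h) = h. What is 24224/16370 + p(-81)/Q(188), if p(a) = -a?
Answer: 2940041/1538780 ≈ 1.9106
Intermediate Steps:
24224/16370 + p(-81)/Q(188) = 24224/16370 - 1*(-81)/188 = 24224*(1/16370) + 81*(1/188) = 12112/8185 + 81/188 = 2940041/1538780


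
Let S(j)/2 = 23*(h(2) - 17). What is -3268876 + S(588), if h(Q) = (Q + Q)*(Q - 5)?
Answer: -3270210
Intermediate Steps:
h(Q) = 2*Q*(-5 + Q) (h(Q) = (2*Q)*(-5 + Q) = 2*Q*(-5 + Q))
S(j) = -1334 (S(j) = 2*(23*(2*2*(-5 + 2) - 17)) = 2*(23*(2*2*(-3) - 17)) = 2*(23*(-12 - 17)) = 2*(23*(-29)) = 2*(-667) = -1334)
-3268876 + S(588) = -3268876 - 1334 = -3270210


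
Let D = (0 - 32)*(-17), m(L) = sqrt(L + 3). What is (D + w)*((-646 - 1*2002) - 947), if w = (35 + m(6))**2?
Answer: -7146860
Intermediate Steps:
m(L) = sqrt(3 + L)
D = 544 (D = -32*(-17) = 544)
w = 1444 (w = (35 + sqrt(3 + 6))**2 = (35 + sqrt(9))**2 = (35 + 3)**2 = 38**2 = 1444)
(D + w)*((-646 - 1*2002) - 947) = (544 + 1444)*((-646 - 1*2002) - 947) = 1988*((-646 - 2002) - 947) = 1988*(-2648 - 947) = 1988*(-3595) = -7146860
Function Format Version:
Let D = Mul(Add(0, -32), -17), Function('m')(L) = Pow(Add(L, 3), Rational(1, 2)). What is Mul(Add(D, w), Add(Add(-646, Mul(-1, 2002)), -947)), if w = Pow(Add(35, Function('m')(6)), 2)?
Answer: -7146860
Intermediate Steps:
Function('m')(L) = Pow(Add(3, L), Rational(1, 2))
D = 544 (D = Mul(-32, -17) = 544)
w = 1444 (w = Pow(Add(35, Pow(Add(3, 6), Rational(1, 2))), 2) = Pow(Add(35, Pow(9, Rational(1, 2))), 2) = Pow(Add(35, 3), 2) = Pow(38, 2) = 1444)
Mul(Add(D, w), Add(Add(-646, Mul(-1, 2002)), -947)) = Mul(Add(544, 1444), Add(Add(-646, Mul(-1, 2002)), -947)) = Mul(1988, Add(Add(-646, -2002), -947)) = Mul(1988, Add(-2648, -947)) = Mul(1988, -3595) = -7146860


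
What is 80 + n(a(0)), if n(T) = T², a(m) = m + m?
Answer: 80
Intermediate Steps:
a(m) = 2*m
80 + n(a(0)) = 80 + (2*0)² = 80 + 0² = 80 + 0 = 80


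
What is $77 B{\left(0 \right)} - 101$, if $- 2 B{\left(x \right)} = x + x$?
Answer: $-101$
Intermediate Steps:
$B{\left(x \right)} = - x$ ($B{\left(x \right)} = - \frac{x + x}{2} = - \frac{2 x}{2} = - x$)
$77 B{\left(0 \right)} - 101 = 77 \left(\left(-1\right) 0\right) - 101 = 77 \cdot 0 - 101 = 0 - 101 = -101$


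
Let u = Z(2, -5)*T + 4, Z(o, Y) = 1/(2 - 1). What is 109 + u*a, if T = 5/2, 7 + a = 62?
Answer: 933/2 ≈ 466.50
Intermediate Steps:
a = 55 (a = -7 + 62 = 55)
T = 5/2 (T = 5*(½) = 5/2 ≈ 2.5000)
Z(o, Y) = 1 (Z(o, Y) = 1/1 = 1)
u = 13/2 (u = 1*(5/2) + 4 = 5/2 + 4 = 13/2 ≈ 6.5000)
109 + u*a = 109 + (13/2)*55 = 109 + 715/2 = 933/2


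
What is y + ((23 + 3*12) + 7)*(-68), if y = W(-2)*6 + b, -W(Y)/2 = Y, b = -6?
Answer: -4470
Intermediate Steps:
W(Y) = -2*Y
y = 18 (y = -2*(-2)*6 - 6 = 4*6 - 6 = 24 - 6 = 18)
y + ((23 + 3*12) + 7)*(-68) = 18 + ((23 + 3*12) + 7)*(-68) = 18 + ((23 + 36) + 7)*(-68) = 18 + (59 + 7)*(-68) = 18 + 66*(-68) = 18 - 4488 = -4470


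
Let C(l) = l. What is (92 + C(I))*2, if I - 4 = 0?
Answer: 192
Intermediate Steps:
I = 4 (I = 4 + 0 = 4)
(92 + C(I))*2 = (92 + 4)*2 = 96*2 = 192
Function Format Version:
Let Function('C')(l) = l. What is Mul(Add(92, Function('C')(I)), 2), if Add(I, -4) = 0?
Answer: 192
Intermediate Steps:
I = 4 (I = Add(4, 0) = 4)
Mul(Add(92, Function('C')(I)), 2) = Mul(Add(92, 4), 2) = Mul(96, 2) = 192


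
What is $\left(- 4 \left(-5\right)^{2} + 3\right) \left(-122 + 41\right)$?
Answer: $7857$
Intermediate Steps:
$\left(- 4 \left(-5\right)^{2} + 3\right) \left(-122 + 41\right) = \left(\left(-4\right) 25 + 3\right) \left(-81\right) = \left(-100 + 3\right) \left(-81\right) = \left(-97\right) \left(-81\right) = 7857$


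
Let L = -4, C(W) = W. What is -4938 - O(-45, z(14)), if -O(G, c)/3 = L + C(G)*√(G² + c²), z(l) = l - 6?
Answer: -4950 - 135*√2089 ≈ -11120.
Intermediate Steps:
z(l) = -6 + l
O(G, c) = 12 - 3*G*√(G² + c²) (O(G, c) = -3*(-4 + G*√(G² + c²)) = 12 - 3*G*√(G² + c²))
-4938 - O(-45, z(14)) = -4938 - (12 - 3*(-45)*√((-45)² + (-6 + 14)²)) = -4938 - (12 - 3*(-45)*√(2025 + 8²)) = -4938 - (12 - 3*(-45)*√(2025 + 64)) = -4938 - (12 - 3*(-45)*√2089) = -4938 - (12 + 135*√2089) = -4938 + (-12 - 135*√2089) = -4950 - 135*√2089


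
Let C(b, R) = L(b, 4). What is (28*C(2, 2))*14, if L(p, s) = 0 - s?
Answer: -1568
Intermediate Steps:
L(p, s) = -s
C(b, R) = -4 (C(b, R) = -1*4 = -4)
(28*C(2, 2))*14 = (28*(-4))*14 = -112*14 = -1568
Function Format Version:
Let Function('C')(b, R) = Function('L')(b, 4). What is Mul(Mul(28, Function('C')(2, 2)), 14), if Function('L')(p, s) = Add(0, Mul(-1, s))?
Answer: -1568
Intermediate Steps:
Function('L')(p, s) = Mul(-1, s)
Function('C')(b, R) = -4 (Function('C')(b, R) = Mul(-1, 4) = -4)
Mul(Mul(28, Function('C')(2, 2)), 14) = Mul(Mul(28, -4), 14) = Mul(-112, 14) = -1568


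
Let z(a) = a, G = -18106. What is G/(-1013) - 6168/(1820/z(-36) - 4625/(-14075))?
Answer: 9066881332/64452125 ≈ 140.68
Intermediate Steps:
G/(-1013) - 6168/(1820/z(-36) - 4625/(-14075)) = -18106/(-1013) - 6168/(1820/(-36) - 4625/(-14075)) = -18106*(-1/1013) - 6168/(1820*(-1/36) - 4625*(-1/14075)) = 18106/1013 - 6168/(-455/9 + 185/563) = 18106/1013 - 6168/(-254500/5067) = 18106/1013 - 6168*(-5067/254500) = 18106/1013 + 7813314/63625 = 9066881332/64452125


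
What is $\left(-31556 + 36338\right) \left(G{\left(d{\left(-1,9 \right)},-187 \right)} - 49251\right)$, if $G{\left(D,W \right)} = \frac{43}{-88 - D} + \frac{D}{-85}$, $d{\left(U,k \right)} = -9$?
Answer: $- \frac{1581519341838}{6715} \approx -2.3552 \cdot 10^{8}$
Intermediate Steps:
$G{\left(D,W \right)} = \frac{43}{-88 - D} - \frac{D}{85}$ ($G{\left(D,W \right)} = \frac{43}{-88 - D} + D \left(- \frac{1}{85}\right) = \frac{43}{-88 - D} - \frac{D}{85}$)
$\left(-31556 + 36338\right) \left(G{\left(d{\left(-1,9 \right)},-187 \right)} - 49251\right) = \left(-31556 + 36338\right) \left(\frac{-3655 - \left(-9\right)^{2} - -792}{85 \left(88 - 9\right)} - 49251\right) = 4782 \left(\frac{-3655 - 81 + 792}{85 \cdot 79} - 49251\right) = 4782 \left(\frac{1}{85} \cdot \frac{1}{79} \left(-3655 - 81 + 792\right) - 49251\right) = 4782 \left(\frac{1}{85} \cdot \frac{1}{79} \left(-2944\right) - 49251\right) = 4782 \left(- \frac{2944}{6715} - 49251\right) = 4782 \left(- \frac{330723409}{6715}\right) = - \frac{1581519341838}{6715}$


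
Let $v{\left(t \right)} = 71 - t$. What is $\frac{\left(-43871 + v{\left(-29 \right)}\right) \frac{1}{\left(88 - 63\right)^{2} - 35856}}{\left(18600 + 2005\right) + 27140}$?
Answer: $\frac{6253}{240300585} \approx 2.6022 \cdot 10^{-5}$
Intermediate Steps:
$\frac{\left(-43871 + v{\left(-29 \right)}\right) \frac{1}{\left(88 - 63\right)^{2} - 35856}}{\left(18600 + 2005\right) + 27140} = \frac{\left(-43871 + \left(71 - -29\right)\right) \frac{1}{\left(88 - 63\right)^{2} - 35856}}{\left(18600 + 2005\right) + 27140} = \frac{\left(-43871 + \left(71 + 29\right)\right) \frac{1}{25^{2} - 35856}}{20605 + 27140} = \frac{\left(-43871 + 100\right) \frac{1}{625 - 35856}}{47745} = - \frac{43771}{-35231} \cdot \frac{1}{47745} = \left(-43771\right) \left(- \frac{1}{35231}\right) \frac{1}{47745} = \frac{6253}{5033} \cdot \frac{1}{47745} = \frac{6253}{240300585}$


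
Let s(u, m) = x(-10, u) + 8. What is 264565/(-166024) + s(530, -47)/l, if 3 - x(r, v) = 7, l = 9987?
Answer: -2641546559/1658081688 ≈ -1.5931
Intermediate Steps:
x(r, v) = -4 (x(r, v) = 3 - 1*7 = 3 - 7 = -4)
s(u, m) = 4 (s(u, m) = -4 + 8 = 4)
264565/(-166024) + s(530, -47)/l = 264565/(-166024) + 4/9987 = 264565*(-1/166024) + 4*(1/9987) = -264565/166024 + 4/9987 = -2641546559/1658081688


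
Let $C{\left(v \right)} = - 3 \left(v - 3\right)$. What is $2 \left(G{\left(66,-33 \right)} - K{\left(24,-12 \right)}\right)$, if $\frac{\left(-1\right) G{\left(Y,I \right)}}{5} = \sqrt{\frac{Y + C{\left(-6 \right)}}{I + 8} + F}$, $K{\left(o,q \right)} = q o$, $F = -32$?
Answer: $576 - 2 i \sqrt{893} \approx 576.0 - 59.766 i$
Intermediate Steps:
$K{\left(o,q \right)} = o q$
$C{\left(v \right)} = 9 - 3 v$ ($C{\left(v \right)} = - 3 \left(-3 + v\right) = 9 - 3 v$)
$G{\left(Y,I \right)} = - 5 \sqrt{-32 + \frac{27 + Y}{8 + I}}$ ($G{\left(Y,I \right)} = - 5 \sqrt{\frac{Y + \left(9 - -18\right)}{I + 8} - 32} = - 5 \sqrt{\frac{Y + \left(9 + 18\right)}{8 + I} - 32} = - 5 \sqrt{\frac{Y + 27}{8 + I} - 32} = - 5 \sqrt{\frac{27 + Y}{8 + I} - 32} = - 5 \sqrt{-32 + \frac{27 + Y}{8 + I}}$)
$2 \left(G{\left(66,-33 \right)} - K{\left(24,-12 \right)}\right) = 2 \left(- 5 \sqrt{- \frac{229 - 66 + 32 \left(-33\right)}{8 - 33}} - 24 \left(-12\right)\right) = 2 \left(- 5 \sqrt{- \frac{229 - 66 - 1056}{-25}} - -288\right) = 2 \left(- 5 \sqrt{\left(-1\right) \left(- \frac{1}{25}\right) \left(-893\right)} + 288\right) = 2 \left(- 5 \sqrt{- \frac{893}{25}} + 288\right) = 2 \left(- 5 \frac{i \sqrt{893}}{5} + 288\right) = 2 \left(- i \sqrt{893} + 288\right) = 2 \left(288 - i \sqrt{893}\right) = 576 - 2 i \sqrt{893}$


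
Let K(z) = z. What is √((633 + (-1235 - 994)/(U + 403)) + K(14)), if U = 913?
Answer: √279394367/658 ≈ 25.403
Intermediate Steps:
√((633 + (-1235 - 994)/(U + 403)) + K(14)) = √((633 + (-1235 - 994)/(913 + 403)) + 14) = √((633 - 2229/1316) + 14) = √(830799/1316 + 14) = √(849223/1316) = √279394367/658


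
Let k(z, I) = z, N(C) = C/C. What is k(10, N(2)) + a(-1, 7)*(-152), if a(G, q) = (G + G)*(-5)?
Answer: -1510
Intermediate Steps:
N(C) = 1
a(G, q) = -10*G (a(G, q) = (2*G)*(-5) = -10*G)
k(10, N(2)) + a(-1, 7)*(-152) = 10 - 10*(-1)*(-152) = 10 + 10*(-152) = 10 - 1520 = -1510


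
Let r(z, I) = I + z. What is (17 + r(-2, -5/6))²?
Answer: 7225/36 ≈ 200.69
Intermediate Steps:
(17 + r(-2, -5/6))² = (17 + (-5/6 - 2))² = (17 + (-5*⅙ - 2))² = (17 + (-⅚ - 2))² = (17 - 17/6)² = (85/6)² = 7225/36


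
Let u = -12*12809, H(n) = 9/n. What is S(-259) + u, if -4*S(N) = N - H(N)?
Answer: -39793604/259 ≈ -1.5364e+5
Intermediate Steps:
u = -153708
S(N) = -N/4 + 9/(4*N) (S(N) = -(N - 9/N)/4 = -N/4 + 9/(4*N))
S(-259) + u = (1/4)*(9 - 1*(-259)**2)/(-259) - 153708 = (1/4)*(-1/259)*(9 - 1*67081) - 153708 = (1/4)*(-1/259)*(9 - 67081) - 153708 = (1/4)*(-1/259)*(-67072) - 153708 = 16768/259 - 153708 = -39793604/259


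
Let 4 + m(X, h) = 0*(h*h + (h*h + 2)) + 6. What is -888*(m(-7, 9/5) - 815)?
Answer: 721944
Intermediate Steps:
m(X, h) = 2 (m(X, h) = -4 + (0*(h*h + (h*h + 2)) + 6) = -4 + (0*(h² + (h² + 2)) + 6) = -4 + (0*(h² + (2 + h²)) + 6) = -4 + (0*(2 + 2*h²) + 6) = -4 + (0 + 6) = -4 + 6 = 2)
-888*(m(-7, 9/5) - 815) = -888*(2 - 815) = -888*(-813) = 721944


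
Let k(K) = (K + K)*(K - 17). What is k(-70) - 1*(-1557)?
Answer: 13737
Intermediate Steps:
k(K) = 2*K*(-17 + K) (k(K) = (2*K)*(-17 + K) = 2*K*(-17 + K))
k(-70) - 1*(-1557) = 2*(-70)*(-17 - 70) - 1*(-1557) = 2*(-70)*(-87) + 1557 = 12180 + 1557 = 13737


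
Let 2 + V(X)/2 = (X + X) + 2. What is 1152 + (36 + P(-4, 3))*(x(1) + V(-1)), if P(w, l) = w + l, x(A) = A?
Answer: 1047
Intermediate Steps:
V(X) = 4*X (V(X) = -4 + 2*((X + X) + 2) = -4 + 2*(2*X + 2) = -4 + 2*(2 + 2*X) = -4 + (4 + 4*X) = 4*X)
P(w, l) = l + w
1152 + (36 + P(-4, 3))*(x(1) + V(-1)) = 1152 + (36 + (3 - 4))*(1 + 4*(-1)) = 1152 + (36 - 1)*(1 - 4) = 1152 + 35*(-3) = 1152 - 105 = 1047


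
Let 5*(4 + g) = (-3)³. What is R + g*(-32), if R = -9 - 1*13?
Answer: 1394/5 ≈ 278.80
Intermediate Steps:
g = -47/5 (g = -4 + (⅕)*(-3)³ = -4 + (⅕)*(-27) = -4 - 27/5 = -47/5 ≈ -9.4000)
R = -22 (R = -9 - 13 = -22)
R + g*(-32) = -22 - 47/5*(-32) = -22 + 1504/5 = 1394/5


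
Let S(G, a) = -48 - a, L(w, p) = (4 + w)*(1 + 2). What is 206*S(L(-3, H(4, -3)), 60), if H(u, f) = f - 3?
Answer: -22248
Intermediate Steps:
H(u, f) = -3 + f
L(w, p) = 12 + 3*w (L(w, p) = (4 + w)*3 = 12 + 3*w)
206*S(L(-3, H(4, -3)), 60) = 206*(-48 - 1*60) = 206*(-48 - 60) = 206*(-108) = -22248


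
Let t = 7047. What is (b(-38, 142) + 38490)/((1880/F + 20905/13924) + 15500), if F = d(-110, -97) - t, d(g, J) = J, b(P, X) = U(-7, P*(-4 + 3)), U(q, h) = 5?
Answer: 2036816644/820189115 ≈ 2.4833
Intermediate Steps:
b(P, X) = 5
F = -7144 (F = -97 - 1*7047 = -97 - 7047 = -7144)
(b(-38, 142) + 38490)/((1880/F + 20905/13924) + 15500) = (5 + 38490)/((1880/(-7144) + 20905/13924) + 15500) = 38495/((1880*(-1/7144) + 20905*(1/13924)) + 15500) = 38495/((-5/19 + 20905/13924) + 15500) = 38495/(327575/264556 + 15500) = 38495/(4100945575/264556) = 38495*(264556/4100945575) = 2036816644/820189115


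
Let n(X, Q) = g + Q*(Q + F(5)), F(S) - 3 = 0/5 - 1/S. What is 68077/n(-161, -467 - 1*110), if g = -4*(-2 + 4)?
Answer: 340385/1656527 ≈ 0.20548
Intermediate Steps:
F(S) = 3 - 1/S (F(S) = 3 + (0/5 - 1/S) = 3 + (0*(1/5) - 1/S) = 3 + (0 - 1/S) = 3 - 1/S)
g = -8 (g = -4*2 = -8)
n(X, Q) = -8 + Q*(14/5 + Q) (n(X, Q) = -8 + Q*(Q + (3 - 1/5)) = -8 + Q*(Q + 14/5) = -8 + Q*(14/5 + Q))
68077/n(-161, -467 - 1*110) = 68077/(-8 + (-467 - 1*110)**2 + 14*(-467 - 1*110)/5) = 68077/(-8 + (-467 - 110)**2 + 14*(-467 - 110)/5) = 68077/(-8 + (-577)**2 + (14/5)*(-577)) = 68077/(-8 + 332929 - 8078/5) = 68077/(1656527/5) = 68077*(5/1656527) = 340385/1656527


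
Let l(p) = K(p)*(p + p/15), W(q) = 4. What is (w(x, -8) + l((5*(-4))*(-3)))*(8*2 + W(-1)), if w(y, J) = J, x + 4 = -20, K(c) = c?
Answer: 76640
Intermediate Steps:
x = -24 (x = -4 - 20 = -24)
l(p) = 16*p²/15 (l(p) = p*(p + p/15) = p*(16*p/15) = 16*p²/15)
(w(x, -8) + l((5*(-4))*(-3)))*(8*2 + W(-1)) = (-8 + 16*((5*(-4))*(-3))²/15)*(8*2 + 4) = (-8 + 16*(-20*(-3))²/15)*(16 + 4) = (-8 + (16/15)*60²)*20 = (-8 + (16/15)*3600)*20 = (-8 + 3840)*20 = 3832*20 = 76640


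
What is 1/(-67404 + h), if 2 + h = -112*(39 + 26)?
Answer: -1/74686 ≈ -1.3389e-5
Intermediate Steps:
h = -7282 (h = -2 - 112*(39 + 26) = -2 - 112*65 = -2 - 7280 = -7282)
1/(-67404 + h) = 1/(-67404 - 7282) = 1/(-74686) = -1/74686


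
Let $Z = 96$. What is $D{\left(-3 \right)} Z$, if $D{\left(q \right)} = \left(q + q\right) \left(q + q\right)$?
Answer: $3456$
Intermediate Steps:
$D{\left(q \right)} = 4 q^{2}$ ($D{\left(q \right)} = 2 q 2 q = 4 q^{2}$)
$D{\left(-3 \right)} Z = 4 \left(-3\right)^{2} \cdot 96 = 4 \cdot 9 \cdot 96 = 36 \cdot 96 = 3456$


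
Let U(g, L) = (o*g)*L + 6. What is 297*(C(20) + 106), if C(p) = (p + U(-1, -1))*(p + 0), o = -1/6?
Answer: 184932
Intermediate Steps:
o = -⅙ (o = -1*⅙ = -⅙ ≈ -0.16667)
U(g, L) = 6 - L*g/6 (U(g, L) = (-g/6)*L + 6 = -L*g/6 + 6 = 6 - L*g/6)
C(p) = p*(35/6 + p) (C(p) = (p + (6 - ⅙*(-1)*(-1)))*(p + 0) = (p + (6 - ⅙))*p = (p + 35/6)*p = (35/6 + p)*p = p*(35/6 + p))
297*(C(20) + 106) = 297*((⅙)*20*(35 + 6*20) + 106) = 297*((⅙)*20*(35 + 120) + 106) = 297*((⅙)*20*155 + 106) = 297*(1550/3 + 106) = 297*(1868/3) = 184932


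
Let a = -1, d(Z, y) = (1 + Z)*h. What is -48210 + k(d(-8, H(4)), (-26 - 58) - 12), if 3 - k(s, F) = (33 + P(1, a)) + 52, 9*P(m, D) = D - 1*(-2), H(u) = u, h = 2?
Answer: -434629/9 ≈ -48292.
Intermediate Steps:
d(Z, y) = 2 + 2*Z (d(Z, y) = (1 + Z)*2 = 2 + 2*Z)
P(m, D) = 2/9 + D/9 (P(m, D) = (D - 1*(-2))/9 = (D + 2)/9 = (2 + D)/9 = 2/9 + D/9)
k(s, F) = -739/9 (k(s, F) = 3 - ((33 + (2/9 + (1/9)*(-1))) + 52) = 3 - ((33 + (2/9 - 1/9)) + 52) = 3 - ((33 + 1/9) + 52) = 3 - (298/9 + 52) = 3 - 1*766/9 = 3 - 766/9 = -739/9)
-48210 + k(d(-8, H(4)), (-26 - 58) - 12) = -48210 - 739/9 = -434629/9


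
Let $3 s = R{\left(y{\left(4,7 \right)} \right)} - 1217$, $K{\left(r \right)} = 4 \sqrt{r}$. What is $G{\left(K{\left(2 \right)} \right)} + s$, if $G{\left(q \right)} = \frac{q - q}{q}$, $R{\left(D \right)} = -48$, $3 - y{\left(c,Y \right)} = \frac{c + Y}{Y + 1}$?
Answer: $- \frac{1265}{3} \approx -421.67$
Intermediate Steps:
$y{\left(c,Y \right)} = 3 - \frac{Y + c}{1 + Y}$ ($y{\left(c,Y \right)} = 3 - \frac{c + Y}{Y + 1} = 3 - \frac{Y + c}{1 + Y}$)
$G{\left(q \right)} = 0$ ($G{\left(q \right)} = \frac{0}{q} = 0$)
$s = - \frac{1265}{3}$ ($s = \frac{-48 - 1217}{3} = \frac{1}{3} \left(-1265\right) = - \frac{1265}{3} \approx -421.67$)
$G{\left(K{\left(2 \right)} \right)} + s = 0 - \frac{1265}{3} = - \frac{1265}{3}$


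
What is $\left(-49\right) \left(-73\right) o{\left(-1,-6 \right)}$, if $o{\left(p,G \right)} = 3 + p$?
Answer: $7154$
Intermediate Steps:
$\left(-49\right) \left(-73\right) o{\left(-1,-6 \right)} = \left(-49\right) \left(-73\right) \left(3 - 1\right) = 3577 \cdot 2 = 7154$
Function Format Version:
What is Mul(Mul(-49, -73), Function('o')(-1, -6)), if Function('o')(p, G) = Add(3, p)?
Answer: 7154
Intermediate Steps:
Mul(Mul(-49, -73), Function('o')(-1, -6)) = Mul(Mul(-49, -73), Add(3, -1)) = Mul(3577, 2) = 7154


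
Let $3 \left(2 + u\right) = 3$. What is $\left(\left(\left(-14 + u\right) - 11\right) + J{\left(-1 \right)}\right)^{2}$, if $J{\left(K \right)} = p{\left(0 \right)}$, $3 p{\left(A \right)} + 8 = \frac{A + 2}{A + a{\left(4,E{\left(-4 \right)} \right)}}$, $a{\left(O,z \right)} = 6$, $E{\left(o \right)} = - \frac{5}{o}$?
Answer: $\frac{66049}{81} \approx 815.42$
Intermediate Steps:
$u = -1$ ($u = -2 + \frac{1}{3} \cdot 3 = -2 + 1 = -1$)
$p{\left(A \right)} = - \frac{8}{3} + \frac{2 + A}{3 \left(6 + A\right)}$ ($p{\left(A \right)} = - \frac{8}{3} + \frac{\left(A + 2\right) \frac{1}{A + 6}}{3} = - \frac{8}{3} + \frac{\left(2 + A\right) \frac{1}{6 + A}}{3} = - \frac{8}{3} + \frac{\frac{1}{6 + A} \left(2 + A\right)}{3} = - \frac{8}{3} + \frac{2 + A}{3 \left(6 + A\right)}$)
$J{\left(K \right)} = - \frac{23}{9}$ ($J{\left(K \right)} = \frac{-46 - 0}{3 \left(6 + 0\right)} = \frac{-46 + 0}{3 \cdot 6} = \frac{1}{3} \cdot \frac{1}{6} \left(-46\right) = - \frac{23}{9}$)
$\left(\left(\left(-14 + u\right) - 11\right) + J{\left(-1 \right)}\right)^{2} = \left(\left(\left(-14 - 1\right) - 11\right) - \frac{23}{9}\right)^{2} = \left(\left(-15 - 11\right) - \frac{23}{9}\right)^{2} = \left(-26 - \frac{23}{9}\right)^{2} = \left(- \frac{257}{9}\right)^{2} = \frac{66049}{81}$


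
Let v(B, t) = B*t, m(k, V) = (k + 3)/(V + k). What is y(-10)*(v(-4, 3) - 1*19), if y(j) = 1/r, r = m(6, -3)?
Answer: -31/3 ≈ -10.333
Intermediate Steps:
m(k, V) = (3 + k)/(V + k)
r = 3 (r = (3 + 6)/(-3 + 6) = 9/3 = (⅓)*9 = 3)
y(j) = ⅓ (y(j) = 1/3 = ⅓)
y(-10)*(v(-4, 3) - 1*19) = (-4*3 - 1*19)/3 = (-12 - 19)/3 = (⅓)*(-31) = -31/3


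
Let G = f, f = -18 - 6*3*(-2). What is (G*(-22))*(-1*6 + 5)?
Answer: 396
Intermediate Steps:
f = 18 (f = -18 - 18*(-2) = -18 - 1*(-36) = -18 + 36 = 18)
G = 18
(G*(-22))*(-1*6 + 5) = (18*(-22))*(-1*6 + 5) = -396*(-6 + 5) = -396*(-1) = 396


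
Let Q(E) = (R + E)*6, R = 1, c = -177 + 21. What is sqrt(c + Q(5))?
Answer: 2*I*sqrt(30) ≈ 10.954*I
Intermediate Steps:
c = -156
Q(E) = 6 + 6*E (Q(E) = (1 + E)*6 = 6 + 6*E)
sqrt(c + Q(5)) = sqrt(-156 + (6 + 6*5)) = sqrt(-156 + (6 + 30)) = sqrt(-156 + 36) = sqrt(-120) = 2*I*sqrt(30)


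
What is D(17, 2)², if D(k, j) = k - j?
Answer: 225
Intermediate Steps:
D(17, 2)² = (17 - 1*2)² = (17 - 2)² = 15² = 225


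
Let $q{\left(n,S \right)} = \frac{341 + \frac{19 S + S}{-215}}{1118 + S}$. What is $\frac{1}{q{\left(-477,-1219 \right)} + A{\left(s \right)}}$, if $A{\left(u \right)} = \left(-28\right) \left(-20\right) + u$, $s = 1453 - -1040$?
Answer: $\frac{4343}{13239640} \approx 0.00032803$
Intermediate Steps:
$s = 2493$ ($s = 1453 + 1040 = 2493$)
$A{\left(u \right)} = 560 + u$
$q{\left(n,S \right)} = \frac{341 - \frac{4 S}{43}}{1118 + S}$ ($q{\left(n,S \right)} = \frac{341 + 20 S \left(- \frac{1}{215}\right)}{1118 + S} = \frac{341 - \frac{4 S}{43}}{1118 + S}$)
$\frac{1}{q{\left(-477,-1219 \right)} + A{\left(s \right)}} = \frac{1}{\frac{14663 - -4876}{43 \left(1118 - 1219\right)} + \left(560 + 2493\right)} = \frac{1}{\frac{14663 + 4876}{43 \left(-101\right)} + 3053} = \frac{1}{\frac{1}{43} \left(- \frac{1}{101}\right) 19539 + 3053} = \frac{1}{- \frac{19539}{4343} + 3053} = \frac{1}{\frac{13239640}{4343}} = \frac{4343}{13239640}$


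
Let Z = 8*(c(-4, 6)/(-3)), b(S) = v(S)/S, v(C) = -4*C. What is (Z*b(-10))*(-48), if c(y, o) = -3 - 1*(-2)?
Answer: 512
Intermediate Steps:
c(y, o) = -1 (c(y, o) = -3 + 2 = -1)
b(S) = -4 (b(S) = (-4*S)/S = -4)
Z = 8/3 (Z = 8*(-1/(-3)) = 8*(-1*(-1/3)) = 8*(1/3) = 8/3 ≈ 2.6667)
(Z*b(-10))*(-48) = ((8/3)*(-4))*(-48) = -32/3*(-48) = 512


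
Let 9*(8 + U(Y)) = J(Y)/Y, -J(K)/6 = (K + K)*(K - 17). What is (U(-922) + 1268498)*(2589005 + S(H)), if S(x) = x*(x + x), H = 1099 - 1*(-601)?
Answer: 10626477146710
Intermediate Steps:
J(K) = -12*K*(-17 + K) (J(K) = -6*(K + K)*(K - 17) = -6*2*K*(-17 + K) = -12*K*(-17 + K))
H = 1700 (H = 1099 + 601 = 1700)
U(Y) = 44/3 - 4*Y/3 (U(Y) = -8 + ((12*Y*(17 - Y))/Y)/9 = -8 + (204 - 12*Y)/9 = -8 + (68/3 - 4*Y/3) = 44/3 - 4*Y/3)
S(x) = 2*x**2 (S(x) = x*(2*x) = 2*x**2)
(U(-922) + 1268498)*(2589005 + S(H)) = ((44/3 - 4/3*(-922)) + 1268498)*(2589005 + 2*1700**2) = ((44/3 + 3688/3) + 1268498)*(2589005 + 2*2890000) = (1244 + 1268498)*(2589005 + 5780000) = 1269742*8369005 = 10626477146710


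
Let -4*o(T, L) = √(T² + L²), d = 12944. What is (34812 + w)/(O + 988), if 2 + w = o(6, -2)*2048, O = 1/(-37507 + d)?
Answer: 855038030/24268243 - 25152512*√10/24268243 ≈ 31.955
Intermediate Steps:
o(T, L) = -√(L² + T²)/4 (o(T, L) = -√(T² + L²)/4 = -√(L² + T²)/4)
O = -1/24563 (O = 1/(-37507 + 12944) = 1/(-24563) = -1/24563 ≈ -4.0712e-5)
w = -2 - 1024*√10 (w = -2 - √((-2)² + 6²)/4*2048 = -2 - √(4 + 36)/4*2048 = -2 - √10/2*2048 = -2 - 1024*√10 ≈ -3240.2)
(34812 + w)/(O + 988) = (34812 + (-2 - 1024*√10))/(-1/24563 + 988) = (34810 - 1024*√10)/(24268243/24563) = (34810 - 1024*√10)*(24563/24268243) = 855038030/24268243 - 25152512*√10/24268243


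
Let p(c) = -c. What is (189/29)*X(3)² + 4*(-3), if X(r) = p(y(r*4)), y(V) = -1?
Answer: -159/29 ≈ -5.4828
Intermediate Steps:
X(r) = 1 (X(r) = -1*(-1) = 1)
(189/29)*X(3)² + 4*(-3) = (189/29)*1² + 4*(-3) = (189*(1/29))*1 - 12 = (189/29)*1 - 12 = 189/29 - 12 = -159/29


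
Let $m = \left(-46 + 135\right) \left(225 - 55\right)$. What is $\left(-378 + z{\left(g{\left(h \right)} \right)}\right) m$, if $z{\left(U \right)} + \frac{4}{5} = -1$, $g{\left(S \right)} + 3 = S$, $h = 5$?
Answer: $-5746374$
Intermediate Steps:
$g{\left(S \right)} = -3 + S$
$z{\left(U \right)} = - \frac{9}{5}$ ($z{\left(U \right)} = - \frac{4}{5} - 1 = - \frac{9}{5}$)
$m = 15130$ ($m = 89 \cdot 170 = 15130$)
$\left(-378 + z{\left(g{\left(h \right)} \right)}\right) m = \left(-378 - \frac{9}{5}\right) 15130 = \left(- \frac{1899}{5}\right) 15130 = -5746374$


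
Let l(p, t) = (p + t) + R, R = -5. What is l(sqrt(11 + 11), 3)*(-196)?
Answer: 392 - 196*sqrt(22) ≈ -527.32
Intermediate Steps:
l(p, t) = -5 + p + t (l(p, t) = (p + t) - 5 = -5 + p + t)
l(sqrt(11 + 11), 3)*(-196) = (-5 + sqrt(11 + 11) + 3)*(-196) = (-5 + sqrt(22) + 3)*(-196) = (-2 + sqrt(22))*(-196) = 392 - 196*sqrt(22)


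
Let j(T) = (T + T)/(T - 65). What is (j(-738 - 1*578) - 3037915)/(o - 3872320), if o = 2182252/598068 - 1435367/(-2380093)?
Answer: 1492978404907799791623/1903044494606545707182 ≈ 0.78452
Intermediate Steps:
o = 1513102445098/355864365081 (o = 2182252*(1/598068) - 1435367*(-1/2380093) = 545563/149517 + 1435367/2380093 = 1513102445098/355864365081 ≈ 4.2519)
j(T) = 2*T/(-65 + T) (j(T) = (2*T)/(-65 + T) = 2*T/(-65 + T))
(j(-738 - 1*578) - 3037915)/(o - 3872320) = (2*(-738 - 1*578)/(-65 + (-738 - 1*578)) - 3037915)/(1513102445098/355864365081 - 3872320) = (2*(-738 - 578)/(-65 + (-738 - 578)) - 3037915)/(-1378019185088012822/355864365081) = (2*(-1316)/(-65 - 1316) - 3037915)*(-355864365081/1378019185088012822) = (2*(-1316)/(-1381) - 3037915)*(-355864365081/1378019185088012822) = (2*(-1316)*(-1/1381) - 3037915)*(-355864365081/1378019185088012822) = (2632/1381 - 3037915)*(-355864365081/1378019185088012822) = -4195357983/1381*(-355864365081/1378019185088012822) = 1492978404907799791623/1903044494606545707182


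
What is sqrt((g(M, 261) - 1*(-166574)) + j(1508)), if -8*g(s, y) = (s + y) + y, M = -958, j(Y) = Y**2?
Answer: sqrt(9762770)/2 ≈ 1562.3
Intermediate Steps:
g(s, y) = -y/4 - s/8 (g(s, y) = -((s + y) + y)/8 = -(s + 2*y)/8 = -y/4 - s/8)
sqrt((g(M, 261) - 1*(-166574)) + j(1508)) = sqrt(((-1/4*261 - 1/8*(-958)) - 1*(-166574)) + 1508**2) = sqrt(((-261/4 + 479/4) + 166574) + 2274064) = sqrt((109/2 + 166574) + 2274064) = sqrt(333257/2 + 2274064) = sqrt(4881385/2) = sqrt(9762770)/2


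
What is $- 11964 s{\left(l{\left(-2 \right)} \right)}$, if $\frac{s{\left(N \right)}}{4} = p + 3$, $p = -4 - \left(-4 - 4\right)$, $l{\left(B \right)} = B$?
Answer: $-334992$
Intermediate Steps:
$p = 4$ ($p = -4 - -8 = -4 + 8 = 4$)
$s{\left(N \right)} = 28$ ($s{\left(N \right)} = 4 \left(4 + 3\right) = 4 \cdot 7 = 28$)
$- 11964 s{\left(l{\left(-2 \right)} \right)} = \left(-11964\right) 28 = -334992$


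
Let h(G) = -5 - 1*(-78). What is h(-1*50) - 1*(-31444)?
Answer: 31517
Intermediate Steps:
h(G) = 73 (h(G) = -5 + 78 = 73)
h(-1*50) - 1*(-31444) = 73 - 1*(-31444) = 73 + 31444 = 31517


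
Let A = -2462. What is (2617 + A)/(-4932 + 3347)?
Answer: -31/317 ≈ -0.097792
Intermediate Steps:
(2617 + A)/(-4932 + 3347) = (2617 - 2462)/(-4932 + 3347) = 155/(-1585) = 155*(-1/1585) = -31/317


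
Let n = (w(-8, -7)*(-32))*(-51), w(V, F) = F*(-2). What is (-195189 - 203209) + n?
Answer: -375550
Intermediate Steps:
w(V, F) = -2*F
n = 22848 (n = (-2*(-7)*(-32))*(-51) = (14*(-32))*(-51) = -448*(-51) = 22848)
(-195189 - 203209) + n = (-195189 - 203209) + 22848 = -398398 + 22848 = -375550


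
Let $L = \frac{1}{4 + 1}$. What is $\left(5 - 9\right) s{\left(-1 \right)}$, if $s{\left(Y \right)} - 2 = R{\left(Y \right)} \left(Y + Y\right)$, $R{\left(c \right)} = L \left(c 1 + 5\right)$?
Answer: $- \frac{8}{5} \approx -1.6$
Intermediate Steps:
$L = \frac{1}{5} \approx 0.2$
$R{\left(c \right)} = 1 + \frac{c}{5}$ ($R{\left(c \right)} = \frac{c 1 + 5}{5} = \frac{c + 5}{5} = \frac{5 + c}{5} = 1 + \frac{c}{5}$)
$s{\left(Y \right)} = 2 + 2 Y \left(1 + \frac{Y}{5}\right)$ ($s{\left(Y \right)} = 2 + \left(1 + \frac{Y}{5}\right) \left(Y + Y\right) = 2 + \left(1 + \frac{Y}{5}\right) 2 Y = 2 + 2 Y \left(1 + \frac{Y}{5}\right)$)
$\left(5 - 9\right) s{\left(-1 \right)} = \left(5 - 9\right) \left(2 + \frac{2}{5} \left(-1\right) \left(5 - 1\right)\right) = \left(5 - 9\right) \left(2 + \frac{2}{5} \left(-1\right) 4\right) = - 4 \left(2 - \frac{8}{5}\right) = \left(-4\right) \frac{2}{5} = - \frac{8}{5}$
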